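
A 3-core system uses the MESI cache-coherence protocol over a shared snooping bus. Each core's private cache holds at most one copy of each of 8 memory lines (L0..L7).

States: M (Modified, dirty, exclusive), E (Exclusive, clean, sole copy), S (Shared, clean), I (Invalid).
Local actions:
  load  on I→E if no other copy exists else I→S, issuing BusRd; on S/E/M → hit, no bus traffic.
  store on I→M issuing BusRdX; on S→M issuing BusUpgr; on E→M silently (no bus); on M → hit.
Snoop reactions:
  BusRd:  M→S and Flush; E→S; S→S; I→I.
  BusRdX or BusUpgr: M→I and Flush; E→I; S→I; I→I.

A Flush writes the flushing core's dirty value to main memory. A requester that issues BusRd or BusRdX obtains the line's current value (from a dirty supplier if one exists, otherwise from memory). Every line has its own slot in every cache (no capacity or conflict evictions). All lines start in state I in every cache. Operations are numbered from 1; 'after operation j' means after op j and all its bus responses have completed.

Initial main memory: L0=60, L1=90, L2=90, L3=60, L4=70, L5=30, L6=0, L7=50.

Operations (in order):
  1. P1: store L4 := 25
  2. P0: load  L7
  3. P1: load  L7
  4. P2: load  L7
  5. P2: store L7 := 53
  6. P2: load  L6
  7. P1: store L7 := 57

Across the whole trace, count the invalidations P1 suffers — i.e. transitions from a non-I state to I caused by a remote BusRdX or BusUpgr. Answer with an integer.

step 1: P1: store L4 := 25  ⟶  IMI  (L4)  txn=BusRdX  M[L4]=70
step 2: P0: load  L7  ⟶  EII  (L7)  txn=BusRd  M[L7]=50
step 3: P1: load  L7  ⟶  SSI  (L7)  txn=BusRd  M[L7]=50
step 4: P2: load  L7  ⟶  SSS  (L7)  txn=BusRd  M[L7]=50
step 5: P2: store L7 := 53  ⟶  IIM  (L7)  txn=BusUpgr  M[L7]=50
step 6: P2: load  L6  ⟶  IIE  (L6)  txn=BusRd  M[L6]=0
step 7: P1: store L7 := 57  ⟶  IMI  (L7)  txn=BusRdX+Flush  M[L7]=53

invalidations = 1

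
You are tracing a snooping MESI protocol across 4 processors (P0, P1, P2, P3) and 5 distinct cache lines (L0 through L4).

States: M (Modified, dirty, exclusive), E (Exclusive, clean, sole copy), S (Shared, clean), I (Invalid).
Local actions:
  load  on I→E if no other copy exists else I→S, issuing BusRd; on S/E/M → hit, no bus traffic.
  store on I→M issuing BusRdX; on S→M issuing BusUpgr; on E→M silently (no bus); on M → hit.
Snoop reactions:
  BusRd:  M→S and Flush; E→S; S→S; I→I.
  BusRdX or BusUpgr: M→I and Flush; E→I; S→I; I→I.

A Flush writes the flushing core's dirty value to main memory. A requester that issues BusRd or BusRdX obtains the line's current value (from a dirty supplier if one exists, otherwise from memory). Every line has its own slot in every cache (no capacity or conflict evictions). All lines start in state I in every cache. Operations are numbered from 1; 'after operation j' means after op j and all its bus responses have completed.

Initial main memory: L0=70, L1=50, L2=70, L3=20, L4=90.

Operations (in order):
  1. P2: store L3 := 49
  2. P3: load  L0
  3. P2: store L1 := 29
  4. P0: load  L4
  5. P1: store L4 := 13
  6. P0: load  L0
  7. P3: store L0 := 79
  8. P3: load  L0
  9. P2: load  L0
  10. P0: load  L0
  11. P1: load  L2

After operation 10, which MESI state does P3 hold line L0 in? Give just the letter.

step 1: P2: store L3 := 49  ⟶  IIMI  (L3)  txn=BusRdX  M[L3]=20
step 2: P3: load  L0  ⟶  IIIE  (L0)  txn=BusRd  M[L0]=70
step 3: P2: store L1 := 29  ⟶  IIMI  (L1)  txn=BusRdX  M[L1]=50
step 4: P0: load  L4  ⟶  EIII  (L4)  txn=BusRd  M[L4]=90
step 5: P1: store L4 := 13  ⟶  IMII  (L4)  txn=BusRdX  M[L4]=90
step 6: P0: load  L0  ⟶  SIIS  (L0)  txn=BusRd  M[L0]=70
step 7: P3: store L0 := 79  ⟶  IIIM  (L0)  txn=BusUpgr  M[L0]=70
step 8: P3: load  L0  ⟶  IIIM  (L0)  txn=∅  M[L0]=70
step 9: P2: load  L0  ⟶  IISS  (L0)  txn=BusRd+Flush  M[L0]=79
step 10: P0: load  L0  ⟶  SISS  (L0)  txn=BusRd  M[L0]=79
step 11: P1: load  L2  ⟶  IEII  (L2)  txn=BusRd  M[L2]=70

state = S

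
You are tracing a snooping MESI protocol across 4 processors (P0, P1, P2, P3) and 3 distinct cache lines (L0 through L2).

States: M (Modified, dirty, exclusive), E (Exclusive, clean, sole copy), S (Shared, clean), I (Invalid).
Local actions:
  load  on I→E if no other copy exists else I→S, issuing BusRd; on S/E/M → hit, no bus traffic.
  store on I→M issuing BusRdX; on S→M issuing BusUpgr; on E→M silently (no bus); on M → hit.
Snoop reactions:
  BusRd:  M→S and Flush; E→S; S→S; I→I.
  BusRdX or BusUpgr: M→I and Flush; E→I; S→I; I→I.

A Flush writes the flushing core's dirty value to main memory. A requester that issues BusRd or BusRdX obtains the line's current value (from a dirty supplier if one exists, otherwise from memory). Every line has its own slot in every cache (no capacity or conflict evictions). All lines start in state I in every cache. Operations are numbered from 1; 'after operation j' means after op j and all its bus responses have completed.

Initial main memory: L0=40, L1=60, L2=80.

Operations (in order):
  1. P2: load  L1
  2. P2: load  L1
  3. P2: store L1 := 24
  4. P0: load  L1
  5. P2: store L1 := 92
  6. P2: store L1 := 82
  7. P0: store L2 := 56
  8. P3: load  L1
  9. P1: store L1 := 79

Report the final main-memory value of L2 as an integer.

1. P2: load  L1  bus=[BusRd]  L1: P0=I P1=I P2=E P3=I  mem[L1]=60
2. P2: load  L1  bus=[-]  L1: P0=I P1=I P2=E P3=I  mem[L1]=60
3. P2: store L1 := 24  bus=[-]  L1: P0=I P1=I P2=M P3=I  mem[L1]=60
4. P0: load  L1  bus=[BusRd,Flush]  L1: P0=S P1=I P2=S P3=I  mem[L1]=24
5. P2: store L1 := 92  bus=[BusUpgr]  L1: P0=I P1=I P2=M P3=I  mem[L1]=24
6. P2: store L1 := 82  bus=[-]  L1: P0=I P1=I P2=M P3=I  mem[L1]=24
7. P0: store L2 := 56  bus=[BusRdX]  L2: P0=M P1=I P2=I P3=I  mem[L2]=80
8. P3: load  L1  bus=[BusRd,Flush]  L1: P0=I P1=I P2=S P3=S  mem[L1]=82
9. P1: store L1 := 79  bus=[BusRdX]  L1: P0=I P1=M P2=I P3=I  mem[L1]=82

memory[L2] = 80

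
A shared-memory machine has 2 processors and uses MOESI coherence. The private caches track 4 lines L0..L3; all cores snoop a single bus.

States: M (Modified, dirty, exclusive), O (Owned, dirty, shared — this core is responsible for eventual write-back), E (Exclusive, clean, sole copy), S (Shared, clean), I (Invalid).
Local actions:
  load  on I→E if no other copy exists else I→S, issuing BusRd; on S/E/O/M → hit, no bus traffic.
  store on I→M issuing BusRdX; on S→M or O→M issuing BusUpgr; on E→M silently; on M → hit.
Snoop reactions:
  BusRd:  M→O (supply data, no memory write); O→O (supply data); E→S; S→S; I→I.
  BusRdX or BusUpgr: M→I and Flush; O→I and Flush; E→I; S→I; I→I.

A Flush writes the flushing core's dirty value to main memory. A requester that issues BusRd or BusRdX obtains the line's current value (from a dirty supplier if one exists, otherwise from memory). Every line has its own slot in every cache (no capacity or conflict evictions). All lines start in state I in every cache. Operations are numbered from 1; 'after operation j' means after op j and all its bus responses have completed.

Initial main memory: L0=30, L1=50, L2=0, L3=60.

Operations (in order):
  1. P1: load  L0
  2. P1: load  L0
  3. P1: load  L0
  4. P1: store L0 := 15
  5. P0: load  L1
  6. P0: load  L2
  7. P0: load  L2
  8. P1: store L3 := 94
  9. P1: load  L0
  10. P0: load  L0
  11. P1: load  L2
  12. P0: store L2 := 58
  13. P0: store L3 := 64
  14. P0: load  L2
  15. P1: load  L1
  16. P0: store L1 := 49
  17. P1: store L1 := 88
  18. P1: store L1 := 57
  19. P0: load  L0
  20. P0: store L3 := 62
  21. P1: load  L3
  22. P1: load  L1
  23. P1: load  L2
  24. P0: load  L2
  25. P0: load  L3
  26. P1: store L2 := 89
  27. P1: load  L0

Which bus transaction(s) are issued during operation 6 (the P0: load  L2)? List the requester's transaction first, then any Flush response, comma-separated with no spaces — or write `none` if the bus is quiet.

step 1: P1: load  L0  ⟶  IE  (L0)  txn=BusRd  M[L0]=30
step 2: P1: load  L0  ⟶  IE  (L0)  txn=∅  M[L0]=30
step 3: P1: load  L0  ⟶  IE  (L0)  txn=∅  M[L0]=30
step 4: P1: store L0 := 15  ⟶  IM  (L0)  txn=∅  M[L0]=30
step 5: P0: load  L1  ⟶  EI  (L1)  txn=BusRd  M[L1]=50
step 6: P0: load  L2  ⟶  EI  (L2)  txn=BusRd  M[L2]=0
step 7: P0: load  L2  ⟶  EI  (L2)  txn=∅  M[L2]=0
step 8: P1: store L3 := 94  ⟶  IM  (L3)  txn=BusRdX  M[L3]=60
step 9: P1: load  L0  ⟶  IM  (L0)  txn=∅  M[L0]=30
step 10: P0: load  L0  ⟶  SO  (L0)  txn=BusRd  M[L0]=30
step 11: P1: load  L2  ⟶  SS  (L2)  txn=BusRd  M[L2]=0
step 12: P0: store L2 := 58  ⟶  MI  (L2)  txn=BusUpgr  M[L2]=0
step 13: P0: store L3 := 64  ⟶  MI  (L3)  txn=BusRdX+Flush  M[L3]=94
step 14: P0: load  L2  ⟶  MI  (L2)  txn=∅  M[L2]=0
step 15: P1: load  L1  ⟶  SS  (L1)  txn=BusRd  M[L1]=50
step 16: P0: store L1 := 49  ⟶  MI  (L1)  txn=BusUpgr  M[L1]=50
step 17: P1: store L1 := 88  ⟶  IM  (L1)  txn=BusRdX+Flush  M[L1]=49
step 18: P1: store L1 := 57  ⟶  IM  (L1)  txn=∅  M[L1]=49
step 19: P0: load  L0  ⟶  SO  (L0)  txn=∅  M[L0]=30
step 20: P0: store L3 := 62  ⟶  MI  (L3)  txn=∅  M[L3]=94
step 21: P1: load  L3  ⟶  OS  (L3)  txn=BusRd  M[L3]=94
step 22: P1: load  L1  ⟶  IM  (L1)  txn=∅  M[L1]=49
step 23: P1: load  L2  ⟶  OS  (L2)  txn=BusRd  M[L2]=0
step 24: P0: load  L2  ⟶  OS  (L2)  txn=∅  M[L2]=0
step 25: P0: load  L3  ⟶  OS  (L3)  txn=∅  M[L3]=94
step 26: P1: store L2 := 89  ⟶  IM  (L2)  txn=BusUpgr+Flush  M[L2]=58
step 27: P1: load  L0  ⟶  SO  (L0)  txn=∅  M[L0]=30

bus = BusRd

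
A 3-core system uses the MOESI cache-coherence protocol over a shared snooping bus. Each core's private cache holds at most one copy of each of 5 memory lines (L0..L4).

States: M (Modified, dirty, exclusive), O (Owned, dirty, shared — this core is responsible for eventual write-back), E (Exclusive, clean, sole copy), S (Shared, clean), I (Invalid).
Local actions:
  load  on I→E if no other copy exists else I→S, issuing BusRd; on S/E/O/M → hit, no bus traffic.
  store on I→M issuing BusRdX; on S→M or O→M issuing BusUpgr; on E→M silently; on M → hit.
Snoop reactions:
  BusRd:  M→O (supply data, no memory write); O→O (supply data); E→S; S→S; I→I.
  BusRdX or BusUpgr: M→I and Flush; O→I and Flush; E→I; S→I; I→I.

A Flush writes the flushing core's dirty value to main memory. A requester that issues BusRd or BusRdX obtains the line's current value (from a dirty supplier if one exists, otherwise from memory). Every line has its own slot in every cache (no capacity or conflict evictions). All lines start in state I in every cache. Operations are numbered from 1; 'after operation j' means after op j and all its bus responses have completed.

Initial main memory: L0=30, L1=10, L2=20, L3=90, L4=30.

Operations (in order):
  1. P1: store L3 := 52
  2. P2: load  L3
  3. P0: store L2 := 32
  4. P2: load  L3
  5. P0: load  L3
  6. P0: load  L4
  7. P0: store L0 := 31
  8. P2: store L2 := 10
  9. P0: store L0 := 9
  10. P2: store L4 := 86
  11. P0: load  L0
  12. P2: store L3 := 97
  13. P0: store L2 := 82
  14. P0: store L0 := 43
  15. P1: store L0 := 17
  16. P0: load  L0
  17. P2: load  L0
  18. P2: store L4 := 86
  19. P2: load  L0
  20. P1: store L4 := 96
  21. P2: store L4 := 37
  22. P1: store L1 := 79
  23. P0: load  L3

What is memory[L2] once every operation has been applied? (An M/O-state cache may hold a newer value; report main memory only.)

step 1: P1: store L3 := 52  ⟶  IMI  (L3)  txn=BusRdX  M[L3]=90
step 2: P2: load  L3  ⟶  IOS  (L3)  txn=BusRd  M[L3]=90
step 3: P0: store L2 := 32  ⟶  MII  (L2)  txn=BusRdX  M[L2]=20
step 4: P2: load  L3  ⟶  IOS  (L3)  txn=∅  M[L3]=90
step 5: P0: load  L3  ⟶  SOS  (L3)  txn=BusRd  M[L3]=90
step 6: P0: load  L4  ⟶  EII  (L4)  txn=BusRd  M[L4]=30
step 7: P0: store L0 := 31  ⟶  MII  (L0)  txn=BusRdX  M[L0]=30
step 8: P2: store L2 := 10  ⟶  IIM  (L2)  txn=BusRdX+Flush  M[L2]=32
step 9: P0: store L0 := 9  ⟶  MII  (L0)  txn=∅  M[L0]=30
step 10: P2: store L4 := 86  ⟶  IIM  (L4)  txn=BusRdX  M[L4]=30
step 11: P0: load  L0  ⟶  MII  (L0)  txn=∅  M[L0]=30
step 12: P2: store L3 := 97  ⟶  IIM  (L3)  txn=BusUpgr+Flush  M[L3]=52
step 13: P0: store L2 := 82  ⟶  MII  (L2)  txn=BusRdX+Flush  M[L2]=10
step 14: P0: store L0 := 43  ⟶  MII  (L0)  txn=∅  M[L0]=30
step 15: P1: store L0 := 17  ⟶  IMI  (L0)  txn=BusRdX+Flush  M[L0]=43
step 16: P0: load  L0  ⟶  SOI  (L0)  txn=BusRd  M[L0]=43
step 17: P2: load  L0  ⟶  SOS  (L0)  txn=BusRd  M[L0]=43
step 18: P2: store L4 := 86  ⟶  IIM  (L4)  txn=∅  M[L4]=30
step 19: P2: load  L0  ⟶  SOS  (L0)  txn=∅  M[L0]=43
step 20: P1: store L4 := 96  ⟶  IMI  (L4)  txn=BusRdX+Flush  M[L4]=86
step 21: P2: store L4 := 37  ⟶  IIM  (L4)  txn=BusRdX+Flush  M[L4]=96
step 22: P1: store L1 := 79  ⟶  IMI  (L1)  txn=BusRdX  M[L1]=10
step 23: P0: load  L3  ⟶  SIO  (L3)  txn=BusRd  M[L3]=52

memory[L2] = 10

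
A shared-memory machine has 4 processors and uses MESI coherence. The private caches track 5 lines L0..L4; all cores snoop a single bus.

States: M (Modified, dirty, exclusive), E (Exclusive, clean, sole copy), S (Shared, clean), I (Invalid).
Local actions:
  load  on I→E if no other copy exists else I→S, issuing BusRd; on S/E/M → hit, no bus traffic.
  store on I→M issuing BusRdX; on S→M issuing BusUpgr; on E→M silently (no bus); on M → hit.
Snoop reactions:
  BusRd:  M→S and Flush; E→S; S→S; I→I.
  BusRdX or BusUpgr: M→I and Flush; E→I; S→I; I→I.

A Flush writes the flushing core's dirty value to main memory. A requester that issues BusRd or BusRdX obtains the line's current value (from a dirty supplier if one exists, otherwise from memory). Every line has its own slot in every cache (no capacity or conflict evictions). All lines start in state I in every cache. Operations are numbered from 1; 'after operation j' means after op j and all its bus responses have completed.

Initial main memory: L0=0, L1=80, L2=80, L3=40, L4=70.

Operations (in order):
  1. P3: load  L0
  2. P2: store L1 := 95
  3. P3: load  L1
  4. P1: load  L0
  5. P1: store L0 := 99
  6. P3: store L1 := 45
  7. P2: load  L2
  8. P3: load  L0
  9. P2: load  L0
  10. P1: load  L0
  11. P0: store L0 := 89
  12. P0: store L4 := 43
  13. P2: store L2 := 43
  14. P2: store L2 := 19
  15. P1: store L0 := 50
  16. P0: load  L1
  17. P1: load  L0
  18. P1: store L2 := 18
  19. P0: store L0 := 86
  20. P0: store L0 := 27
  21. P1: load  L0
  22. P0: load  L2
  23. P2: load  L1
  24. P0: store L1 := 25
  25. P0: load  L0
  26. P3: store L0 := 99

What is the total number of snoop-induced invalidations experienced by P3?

invalidations = 3

step 1: P3: load  L0  ⟶  IIIE  (L0)  txn=BusRd  M[L0]=0
step 2: P2: store L1 := 95  ⟶  IIMI  (L1)  txn=BusRdX  M[L1]=80
step 3: P3: load  L1  ⟶  IISS  (L1)  txn=BusRd+Flush  M[L1]=95
step 4: P1: load  L0  ⟶  ISIS  (L0)  txn=BusRd  M[L0]=0
step 5: P1: store L0 := 99  ⟶  IMII  (L0)  txn=BusUpgr  M[L0]=0
step 6: P3: store L1 := 45  ⟶  IIIM  (L1)  txn=BusUpgr  M[L1]=95
step 7: P2: load  L2  ⟶  IIEI  (L2)  txn=BusRd  M[L2]=80
step 8: P3: load  L0  ⟶  ISIS  (L0)  txn=BusRd+Flush  M[L0]=99
step 9: P2: load  L0  ⟶  ISSS  (L0)  txn=BusRd  M[L0]=99
step 10: P1: load  L0  ⟶  ISSS  (L0)  txn=∅  M[L0]=99
step 11: P0: store L0 := 89  ⟶  MIII  (L0)  txn=BusRdX  M[L0]=99
step 12: P0: store L4 := 43  ⟶  MIII  (L4)  txn=BusRdX  M[L4]=70
step 13: P2: store L2 := 43  ⟶  IIMI  (L2)  txn=∅  M[L2]=80
step 14: P2: store L2 := 19  ⟶  IIMI  (L2)  txn=∅  M[L2]=80
step 15: P1: store L0 := 50  ⟶  IMII  (L0)  txn=BusRdX+Flush  M[L0]=89
step 16: P0: load  L1  ⟶  SIIS  (L1)  txn=BusRd+Flush  M[L1]=45
step 17: P1: load  L0  ⟶  IMII  (L0)  txn=∅  M[L0]=89
step 18: P1: store L2 := 18  ⟶  IMII  (L2)  txn=BusRdX+Flush  M[L2]=19
step 19: P0: store L0 := 86  ⟶  MIII  (L0)  txn=BusRdX+Flush  M[L0]=50
step 20: P0: store L0 := 27  ⟶  MIII  (L0)  txn=∅  M[L0]=50
step 21: P1: load  L0  ⟶  SSII  (L0)  txn=BusRd+Flush  M[L0]=27
step 22: P0: load  L2  ⟶  SSII  (L2)  txn=BusRd+Flush  M[L2]=18
step 23: P2: load  L1  ⟶  SISS  (L1)  txn=BusRd  M[L1]=45
step 24: P0: store L1 := 25  ⟶  MIII  (L1)  txn=BusUpgr  M[L1]=45
step 25: P0: load  L0  ⟶  SSII  (L0)  txn=∅  M[L0]=27
step 26: P3: store L0 := 99  ⟶  IIIM  (L0)  txn=BusRdX  M[L0]=27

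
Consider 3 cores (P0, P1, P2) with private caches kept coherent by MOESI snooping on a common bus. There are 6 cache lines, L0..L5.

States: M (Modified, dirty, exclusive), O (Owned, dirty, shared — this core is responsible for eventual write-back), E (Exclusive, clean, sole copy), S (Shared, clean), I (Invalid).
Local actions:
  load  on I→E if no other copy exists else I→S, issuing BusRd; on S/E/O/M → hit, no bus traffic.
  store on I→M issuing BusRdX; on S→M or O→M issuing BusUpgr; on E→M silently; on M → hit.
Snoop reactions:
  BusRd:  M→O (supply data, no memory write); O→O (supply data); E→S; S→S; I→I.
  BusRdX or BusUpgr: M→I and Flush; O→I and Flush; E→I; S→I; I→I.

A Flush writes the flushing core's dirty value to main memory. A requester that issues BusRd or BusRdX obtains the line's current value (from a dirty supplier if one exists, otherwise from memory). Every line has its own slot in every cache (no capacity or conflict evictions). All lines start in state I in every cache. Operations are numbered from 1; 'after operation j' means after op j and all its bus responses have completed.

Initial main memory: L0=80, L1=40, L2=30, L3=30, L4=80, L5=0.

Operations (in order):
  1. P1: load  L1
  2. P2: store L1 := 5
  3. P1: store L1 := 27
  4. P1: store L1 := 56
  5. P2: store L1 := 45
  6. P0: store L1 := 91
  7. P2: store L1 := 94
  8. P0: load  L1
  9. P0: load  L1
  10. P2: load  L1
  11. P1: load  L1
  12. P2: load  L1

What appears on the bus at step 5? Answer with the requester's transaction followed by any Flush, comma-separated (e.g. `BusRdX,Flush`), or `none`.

1. P1: load  L1  bus=[BusRd]  L1: P0=I P1=E P2=I  mem[L1]=40
2. P2: store L1 := 5  bus=[BusRdX]  L1: P0=I P1=I P2=M  mem[L1]=40
3. P1: store L1 := 27  bus=[BusRdX,Flush]  L1: P0=I P1=M P2=I  mem[L1]=5
4. P1: store L1 := 56  bus=[-]  L1: P0=I P1=M P2=I  mem[L1]=5
5. P2: store L1 := 45  bus=[BusRdX,Flush]  L1: P0=I P1=I P2=M  mem[L1]=56
6. P0: store L1 := 91  bus=[BusRdX,Flush]  L1: P0=M P1=I P2=I  mem[L1]=45
7. P2: store L1 := 94  bus=[BusRdX,Flush]  L1: P0=I P1=I P2=M  mem[L1]=91
8. P0: load  L1  bus=[BusRd]  L1: P0=S P1=I P2=O  mem[L1]=91
9. P0: load  L1  bus=[-]  L1: P0=S P1=I P2=O  mem[L1]=91
10. P2: load  L1  bus=[-]  L1: P0=S P1=I P2=O  mem[L1]=91
11. P1: load  L1  bus=[BusRd]  L1: P0=S P1=S P2=O  mem[L1]=91
12. P2: load  L1  bus=[-]  L1: P0=S P1=S P2=O  mem[L1]=91

bus = BusRdX,Flush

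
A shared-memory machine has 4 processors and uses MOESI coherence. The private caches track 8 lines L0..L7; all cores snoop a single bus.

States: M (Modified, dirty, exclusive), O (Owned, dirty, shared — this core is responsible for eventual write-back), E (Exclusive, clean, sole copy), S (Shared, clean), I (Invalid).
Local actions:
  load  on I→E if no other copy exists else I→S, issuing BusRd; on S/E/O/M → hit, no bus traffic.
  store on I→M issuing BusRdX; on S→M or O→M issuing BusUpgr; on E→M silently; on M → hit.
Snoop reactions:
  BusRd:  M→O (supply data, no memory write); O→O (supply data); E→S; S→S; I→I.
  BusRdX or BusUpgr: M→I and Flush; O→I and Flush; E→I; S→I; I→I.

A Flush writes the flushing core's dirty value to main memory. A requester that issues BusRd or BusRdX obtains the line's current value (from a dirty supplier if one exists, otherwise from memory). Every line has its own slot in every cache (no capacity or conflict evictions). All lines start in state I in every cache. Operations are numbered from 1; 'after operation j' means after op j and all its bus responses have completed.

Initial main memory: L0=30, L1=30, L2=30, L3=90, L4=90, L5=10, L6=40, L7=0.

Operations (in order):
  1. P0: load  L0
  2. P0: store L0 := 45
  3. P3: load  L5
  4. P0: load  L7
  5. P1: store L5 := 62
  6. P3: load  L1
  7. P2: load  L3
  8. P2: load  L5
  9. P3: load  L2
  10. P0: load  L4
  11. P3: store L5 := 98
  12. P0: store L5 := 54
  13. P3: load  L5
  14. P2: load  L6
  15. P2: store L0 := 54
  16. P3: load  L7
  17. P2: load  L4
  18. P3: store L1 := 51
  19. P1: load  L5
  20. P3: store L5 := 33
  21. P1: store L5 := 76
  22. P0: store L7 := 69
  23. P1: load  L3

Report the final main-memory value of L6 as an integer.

  op1 P0: load  L0 → E/I/I/I on L0; bus BusRd; mem=30
  op2 P0: store L0 := 45 → M/I/I/I on L0; bus (none); mem=30
  op3 P3: load  L5 → I/I/I/E on L5; bus BusRd; mem=10
  op4 P0: load  L7 → E/I/I/I on L7; bus BusRd; mem=0
  op5 P1: store L5 := 62 → I/M/I/I on L5; bus BusRdX; mem=10
  op6 P3: load  L1 → I/I/I/E on L1; bus BusRd; mem=30
  op7 P2: load  L3 → I/I/E/I on L3; bus BusRd; mem=90
  op8 P2: load  L5 → I/O/S/I on L5; bus BusRd; mem=10
  op9 P3: load  L2 → I/I/I/E on L2; bus BusRd; mem=30
  op10 P0: load  L4 → E/I/I/I on L4; bus BusRd; mem=90
  op11 P3: store L5 := 98 → I/I/I/M on L5; bus BusRdX Flush; mem=62
  op12 P0: store L5 := 54 → M/I/I/I on L5; bus BusRdX Flush; mem=98
  op13 P3: load  L5 → O/I/I/S on L5; bus BusRd; mem=98
  op14 P2: load  L6 → I/I/E/I on L6; bus BusRd; mem=40
  op15 P2: store L0 := 54 → I/I/M/I on L0; bus BusRdX Flush; mem=45
  op16 P3: load  L7 → S/I/I/S on L7; bus BusRd; mem=0
  op17 P2: load  L4 → S/I/S/I on L4; bus BusRd; mem=90
  op18 P3: store L1 := 51 → I/I/I/M on L1; bus (none); mem=30
  op19 P1: load  L5 → O/S/I/S on L5; bus BusRd; mem=98
  op20 P3: store L5 := 33 → I/I/I/M on L5; bus BusUpgr Flush; mem=54
  op21 P1: store L5 := 76 → I/M/I/I on L5; bus BusRdX Flush; mem=33
  op22 P0: store L7 := 69 → M/I/I/I on L7; bus BusUpgr; mem=0
  op23 P1: load  L3 → I/S/S/I on L3; bus BusRd; mem=90

memory[L6] = 40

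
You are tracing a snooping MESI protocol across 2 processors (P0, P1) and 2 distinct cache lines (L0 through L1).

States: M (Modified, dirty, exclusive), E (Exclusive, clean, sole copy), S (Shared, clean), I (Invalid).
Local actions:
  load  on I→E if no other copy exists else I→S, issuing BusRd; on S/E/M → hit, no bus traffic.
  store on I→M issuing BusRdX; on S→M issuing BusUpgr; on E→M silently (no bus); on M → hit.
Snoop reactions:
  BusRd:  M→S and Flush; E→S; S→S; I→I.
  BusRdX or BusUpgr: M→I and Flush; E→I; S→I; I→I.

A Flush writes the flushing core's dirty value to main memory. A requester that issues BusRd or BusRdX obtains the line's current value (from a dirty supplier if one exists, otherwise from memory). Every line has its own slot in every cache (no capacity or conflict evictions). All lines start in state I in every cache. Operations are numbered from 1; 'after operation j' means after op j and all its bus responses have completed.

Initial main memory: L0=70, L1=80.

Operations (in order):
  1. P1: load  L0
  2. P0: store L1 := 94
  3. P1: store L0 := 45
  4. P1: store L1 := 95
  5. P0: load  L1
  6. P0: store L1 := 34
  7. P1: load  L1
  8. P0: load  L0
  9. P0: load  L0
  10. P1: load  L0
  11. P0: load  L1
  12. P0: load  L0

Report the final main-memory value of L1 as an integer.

memory[L1] = 34

step 1: P1: load  L0  ⟶  IE  (L0)  txn=BusRd  M[L0]=70
step 2: P0: store L1 := 94  ⟶  MI  (L1)  txn=BusRdX  M[L1]=80
step 3: P1: store L0 := 45  ⟶  IM  (L0)  txn=∅  M[L0]=70
step 4: P1: store L1 := 95  ⟶  IM  (L1)  txn=BusRdX+Flush  M[L1]=94
step 5: P0: load  L1  ⟶  SS  (L1)  txn=BusRd+Flush  M[L1]=95
step 6: P0: store L1 := 34  ⟶  MI  (L1)  txn=BusUpgr  M[L1]=95
step 7: P1: load  L1  ⟶  SS  (L1)  txn=BusRd+Flush  M[L1]=34
step 8: P0: load  L0  ⟶  SS  (L0)  txn=BusRd+Flush  M[L0]=45
step 9: P0: load  L0  ⟶  SS  (L0)  txn=∅  M[L0]=45
step 10: P1: load  L0  ⟶  SS  (L0)  txn=∅  M[L0]=45
step 11: P0: load  L1  ⟶  SS  (L1)  txn=∅  M[L1]=34
step 12: P0: load  L0  ⟶  SS  (L0)  txn=∅  M[L0]=45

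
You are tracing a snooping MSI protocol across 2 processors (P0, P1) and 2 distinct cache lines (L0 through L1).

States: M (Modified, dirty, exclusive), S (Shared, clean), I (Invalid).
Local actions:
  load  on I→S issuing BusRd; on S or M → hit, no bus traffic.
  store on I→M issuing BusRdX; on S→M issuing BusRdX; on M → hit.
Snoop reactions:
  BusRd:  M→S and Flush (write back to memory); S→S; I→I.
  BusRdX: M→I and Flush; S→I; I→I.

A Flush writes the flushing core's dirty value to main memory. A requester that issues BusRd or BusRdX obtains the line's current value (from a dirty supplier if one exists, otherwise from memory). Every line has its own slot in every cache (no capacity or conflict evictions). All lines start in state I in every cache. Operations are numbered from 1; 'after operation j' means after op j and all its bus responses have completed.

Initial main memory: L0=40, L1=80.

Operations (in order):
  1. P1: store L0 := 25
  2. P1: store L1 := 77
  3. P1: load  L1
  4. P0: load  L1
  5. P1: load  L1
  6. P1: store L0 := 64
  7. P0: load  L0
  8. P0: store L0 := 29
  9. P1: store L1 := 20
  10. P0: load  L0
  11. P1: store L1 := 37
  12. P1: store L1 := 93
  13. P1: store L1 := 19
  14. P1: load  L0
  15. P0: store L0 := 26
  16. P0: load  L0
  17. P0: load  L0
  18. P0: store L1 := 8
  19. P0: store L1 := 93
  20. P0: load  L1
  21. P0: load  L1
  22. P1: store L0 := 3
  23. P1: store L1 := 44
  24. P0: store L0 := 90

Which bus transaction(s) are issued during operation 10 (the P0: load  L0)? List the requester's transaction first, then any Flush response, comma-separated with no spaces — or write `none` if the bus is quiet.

1. P1: store L0 := 25  bus=[BusRdX]  L0: P0=I P1=M  mem[L0]=40
2. P1: store L1 := 77  bus=[BusRdX]  L1: P0=I P1=M  mem[L1]=80
3. P1: load  L1  bus=[-]  L1: P0=I P1=M  mem[L1]=80
4. P0: load  L1  bus=[BusRd,Flush]  L1: P0=S P1=S  mem[L1]=77
5. P1: load  L1  bus=[-]  L1: P0=S P1=S  mem[L1]=77
6. P1: store L0 := 64  bus=[-]  L0: P0=I P1=M  mem[L0]=40
7. P0: load  L0  bus=[BusRd,Flush]  L0: P0=S P1=S  mem[L0]=64
8. P0: store L0 := 29  bus=[BusRdX]  L0: P0=M P1=I  mem[L0]=64
9. P1: store L1 := 20  bus=[BusRdX]  L1: P0=I P1=M  mem[L1]=77
10. P0: load  L0  bus=[-]  L0: P0=M P1=I  mem[L0]=64
11. P1: store L1 := 37  bus=[-]  L1: P0=I P1=M  mem[L1]=77
12. P1: store L1 := 93  bus=[-]  L1: P0=I P1=M  mem[L1]=77
13. P1: store L1 := 19  bus=[-]  L1: P0=I P1=M  mem[L1]=77
14. P1: load  L0  bus=[BusRd,Flush]  L0: P0=S P1=S  mem[L0]=29
15. P0: store L0 := 26  bus=[BusRdX]  L0: P0=M P1=I  mem[L0]=29
16. P0: load  L0  bus=[-]  L0: P0=M P1=I  mem[L0]=29
17. P0: load  L0  bus=[-]  L0: P0=M P1=I  mem[L0]=29
18. P0: store L1 := 8  bus=[BusRdX,Flush]  L1: P0=M P1=I  mem[L1]=19
19. P0: store L1 := 93  bus=[-]  L1: P0=M P1=I  mem[L1]=19
20. P0: load  L1  bus=[-]  L1: P0=M P1=I  mem[L1]=19
21. P0: load  L1  bus=[-]  L1: P0=M P1=I  mem[L1]=19
22. P1: store L0 := 3  bus=[BusRdX,Flush]  L0: P0=I P1=M  mem[L0]=26
23. P1: store L1 := 44  bus=[BusRdX,Flush]  L1: P0=I P1=M  mem[L1]=93
24. P0: store L0 := 90  bus=[BusRdX,Flush]  L0: P0=M P1=I  mem[L0]=3

bus = none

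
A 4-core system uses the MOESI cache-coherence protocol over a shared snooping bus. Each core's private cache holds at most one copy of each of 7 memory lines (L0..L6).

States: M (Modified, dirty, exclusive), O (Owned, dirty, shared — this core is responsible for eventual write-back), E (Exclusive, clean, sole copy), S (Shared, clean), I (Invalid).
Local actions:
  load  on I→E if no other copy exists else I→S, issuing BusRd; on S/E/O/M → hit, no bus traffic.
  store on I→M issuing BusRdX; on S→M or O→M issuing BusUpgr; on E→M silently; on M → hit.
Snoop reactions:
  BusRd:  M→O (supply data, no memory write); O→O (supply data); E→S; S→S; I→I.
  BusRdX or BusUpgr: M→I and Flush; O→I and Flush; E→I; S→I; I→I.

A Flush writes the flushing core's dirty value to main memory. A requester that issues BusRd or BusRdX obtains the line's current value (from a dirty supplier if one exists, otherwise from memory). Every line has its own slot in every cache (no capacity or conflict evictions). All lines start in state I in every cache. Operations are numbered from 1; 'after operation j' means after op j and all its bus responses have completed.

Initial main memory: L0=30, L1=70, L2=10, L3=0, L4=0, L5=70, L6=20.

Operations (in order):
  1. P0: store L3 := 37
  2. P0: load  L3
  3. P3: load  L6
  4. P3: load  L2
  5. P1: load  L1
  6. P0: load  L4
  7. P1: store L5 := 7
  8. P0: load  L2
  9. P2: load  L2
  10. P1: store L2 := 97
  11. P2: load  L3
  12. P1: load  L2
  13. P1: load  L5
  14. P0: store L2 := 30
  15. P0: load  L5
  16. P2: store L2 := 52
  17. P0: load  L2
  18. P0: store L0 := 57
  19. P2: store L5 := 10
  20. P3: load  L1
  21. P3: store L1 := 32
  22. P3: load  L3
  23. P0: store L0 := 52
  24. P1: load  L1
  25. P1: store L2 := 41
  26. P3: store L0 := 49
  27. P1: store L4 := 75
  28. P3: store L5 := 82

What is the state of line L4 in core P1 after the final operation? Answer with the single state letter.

state = M

  op1 P0: store L3 := 37 → M/I/I/I on L3; bus BusRdX; mem=0
  op2 P0: load  L3 → M/I/I/I on L3; bus (none); mem=0
  op3 P3: load  L6 → I/I/I/E on L6; bus BusRd; mem=20
  op4 P3: load  L2 → I/I/I/E on L2; bus BusRd; mem=10
  op5 P1: load  L1 → I/E/I/I on L1; bus BusRd; mem=70
  op6 P0: load  L4 → E/I/I/I on L4; bus BusRd; mem=0
  op7 P1: store L5 := 7 → I/M/I/I on L5; bus BusRdX; mem=70
  op8 P0: load  L2 → S/I/I/S on L2; bus BusRd; mem=10
  op9 P2: load  L2 → S/I/S/S on L2; bus BusRd; mem=10
  op10 P1: store L2 := 97 → I/M/I/I on L2; bus BusRdX; mem=10
  op11 P2: load  L3 → O/I/S/I on L3; bus BusRd; mem=0
  op12 P1: load  L2 → I/M/I/I on L2; bus (none); mem=10
  op13 P1: load  L5 → I/M/I/I on L5; bus (none); mem=70
  op14 P0: store L2 := 30 → M/I/I/I on L2; bus BusRdX Flush; mem=97
  op15 P0: load  L5 → S/O/I/I on L5; bus BusRd; mem=70
  op16 P2: store L2 := 52 → I/I/M/I on L2; bus BusRdX Flush; mem=30
  op17 P0: load  L2 → S/I/O/I on L2; bus BusRd; mem=30
  op18 P0: store L0 := 57 → M/I/I/I on L0; bus BusRdX; mem=30
  op19 P2: store L5 := 10 → I/I/M/I on L5; bus BusRdX Flush; mem=7
  op20 P3: load  L1 → I/S/I/S on L1; bus BusRd; mem=70
  op21 P3: store L1 := 32 → I/I/I/M on L1; bus BusUpgr; mem=70
  op22 P3: load  L3 → O/I/S/S on L3; bus BusRd; mem=0
  op23 P0: store L0 := 52 → M/I/I/I on L0; bus (none); mem=30
  op24 P1: load  L1 → I/S/I/O on L1; bus BusRd; mem=70
  op25 P1: store L2 := 41 → I/M/I/I on L2; bus BusRdX Flush; mem=52
  op26 P3: store L0 := 49 → I/I/I/M on L0; bus BusRdX Flush; mem=52
  op27 P1: store L4 := 75 → I/M/I/I on L4; bus BusRdX; mem=0
  op28 P3: store L5 := 82 → I/I/I/M on L5; bus BusRdX Flush; mem=10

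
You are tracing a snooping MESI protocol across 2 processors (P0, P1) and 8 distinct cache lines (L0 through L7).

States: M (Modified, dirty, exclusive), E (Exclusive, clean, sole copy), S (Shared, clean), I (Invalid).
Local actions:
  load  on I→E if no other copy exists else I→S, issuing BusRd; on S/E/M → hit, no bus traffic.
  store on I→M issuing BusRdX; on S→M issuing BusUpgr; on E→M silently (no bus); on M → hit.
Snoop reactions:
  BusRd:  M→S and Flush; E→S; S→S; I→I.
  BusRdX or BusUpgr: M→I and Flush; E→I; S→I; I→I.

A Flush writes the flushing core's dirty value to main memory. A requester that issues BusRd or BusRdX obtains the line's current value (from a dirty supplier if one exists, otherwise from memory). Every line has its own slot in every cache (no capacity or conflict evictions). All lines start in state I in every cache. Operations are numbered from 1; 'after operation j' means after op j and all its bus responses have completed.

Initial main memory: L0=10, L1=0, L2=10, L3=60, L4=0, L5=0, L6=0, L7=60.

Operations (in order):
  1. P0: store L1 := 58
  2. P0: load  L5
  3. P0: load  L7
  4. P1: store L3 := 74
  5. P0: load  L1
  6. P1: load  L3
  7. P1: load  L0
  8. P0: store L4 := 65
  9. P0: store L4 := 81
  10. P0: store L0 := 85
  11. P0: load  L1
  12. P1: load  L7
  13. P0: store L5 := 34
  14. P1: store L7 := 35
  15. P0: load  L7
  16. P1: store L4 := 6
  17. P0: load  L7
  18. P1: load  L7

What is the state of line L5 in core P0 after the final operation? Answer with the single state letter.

state = M

1. P0: store L1 := 58  bus=[BusRdX]  L1: P0=M P1=I  mem[L1]=0
2. P0: load  L5  bus=[BusRd]  L5: P0=E P1=I  mem[L5]=0
3. P0: load  L7  bus=[BusRd]  L7: P0=E P1=I  mem[L7]=60
4. P1: store L3 := 74  bus=[BusRdX]  L3: P0=I P1=M  mem[L3]=60
5. P0: load  L1  bus=[-]  L1: P0=M P1=I  mem[L1]=0
6. P1: load  L3  bus=[-]  L3: P0=I P1=M  mem[L3]=60
7. P1: load  L0  bus=[BusRd]  L0: P0=I P1=E  mem[L0]=10
8. P0: store L4 := 65  bus=[BusRdX]  L4: P0=M P1=I  mem[L4]=0
9. P0: store L4 := 81  bus=[-]  L4: P0=M P1=I  mem[L4]=0
10. P0: store L0 := 85  bus=[BusRdX]  L0: P0=M P1=I  mem[L0]=10
11. P0: load  L1  bus=[-]  L1: P0=M P1=I  mem[L1]=0
12. P1: load  L7  bus=[BusRd]  L7: P0=S P1=S  mem[L7]=60
13. P0: store L5 := 34  bus=[-]  L5: P0=M P1=I  mem[L5]=0
14. P1: store L7 := 35  bus=[BusUpgr]  L7: P0=I P1=M  mem[L7]=60
15. P0: load  L7  bus=[BusRd,Flush]  L7: P0=S P1=S  mem[L7]=35
16. P1: store L4 := 6  bus=[BusRdX,Flush]  L4: P0=I P1=M  mem[L4]=81
17. P0: load  L7  bus=[-]  L7: P0=S P1=S  mem[L7]=35
18. P1: load  L7  bus=[-]  L7: P0=S P1=S  mem[L7]=35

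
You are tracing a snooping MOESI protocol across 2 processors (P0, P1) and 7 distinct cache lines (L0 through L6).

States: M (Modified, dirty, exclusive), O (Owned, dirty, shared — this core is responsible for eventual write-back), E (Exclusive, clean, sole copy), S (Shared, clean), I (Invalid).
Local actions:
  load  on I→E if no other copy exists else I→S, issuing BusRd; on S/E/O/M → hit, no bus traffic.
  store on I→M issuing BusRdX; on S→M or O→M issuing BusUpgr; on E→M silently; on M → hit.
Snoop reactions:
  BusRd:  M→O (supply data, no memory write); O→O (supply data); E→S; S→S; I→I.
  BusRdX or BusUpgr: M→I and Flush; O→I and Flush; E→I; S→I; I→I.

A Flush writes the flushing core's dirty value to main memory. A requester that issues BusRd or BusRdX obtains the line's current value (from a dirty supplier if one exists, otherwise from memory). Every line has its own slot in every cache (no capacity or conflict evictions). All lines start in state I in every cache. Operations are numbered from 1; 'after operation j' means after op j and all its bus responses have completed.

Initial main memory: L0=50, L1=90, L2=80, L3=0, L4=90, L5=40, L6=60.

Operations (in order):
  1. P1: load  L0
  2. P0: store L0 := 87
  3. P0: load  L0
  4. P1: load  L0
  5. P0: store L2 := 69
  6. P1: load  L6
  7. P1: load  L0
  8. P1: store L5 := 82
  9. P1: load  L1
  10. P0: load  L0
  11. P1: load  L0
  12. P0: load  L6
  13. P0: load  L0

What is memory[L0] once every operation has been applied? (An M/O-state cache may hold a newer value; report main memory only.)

memory[L0] = 50

  op1 P1: load  L0 → I/E on L0; bus BusRd; mem=50
  op2 P0: store L0 := 87 → M/I on L0; bus BusRdX; mem=50
  op3 P0: load  L0 → M/I on L0; bus (none); mem=50
  op4 P1: load  L0 → O/S on L0; bus BusRd; mem=50
  op5 P0: store L2 := 69 → M/I on L2; bus BusRdX; mem=80
  op6 P1: load  L6 → I/E on L6; bus BusRd; mem=60
  op7 P1: load  L0 → O/S on L0; bus (none); mem=50
  op8 P1: store L5 := 82 → I/M on L5; bus BusRdX; mem=40
  op9 P1: load  L1 → I/E on L1; bus BusRd; mem=90
  op10 P0: load  L0 → O/S on L0; bus (none); mem=50
  op11 P1: load  L0 → O/S on L0; bus (none); mem=50
  op12 P0: load  L6 → S/S on L6; bus BusRd; mem=60
  op13 P0: load  L0 → O/S on L0; bus (none); mem=50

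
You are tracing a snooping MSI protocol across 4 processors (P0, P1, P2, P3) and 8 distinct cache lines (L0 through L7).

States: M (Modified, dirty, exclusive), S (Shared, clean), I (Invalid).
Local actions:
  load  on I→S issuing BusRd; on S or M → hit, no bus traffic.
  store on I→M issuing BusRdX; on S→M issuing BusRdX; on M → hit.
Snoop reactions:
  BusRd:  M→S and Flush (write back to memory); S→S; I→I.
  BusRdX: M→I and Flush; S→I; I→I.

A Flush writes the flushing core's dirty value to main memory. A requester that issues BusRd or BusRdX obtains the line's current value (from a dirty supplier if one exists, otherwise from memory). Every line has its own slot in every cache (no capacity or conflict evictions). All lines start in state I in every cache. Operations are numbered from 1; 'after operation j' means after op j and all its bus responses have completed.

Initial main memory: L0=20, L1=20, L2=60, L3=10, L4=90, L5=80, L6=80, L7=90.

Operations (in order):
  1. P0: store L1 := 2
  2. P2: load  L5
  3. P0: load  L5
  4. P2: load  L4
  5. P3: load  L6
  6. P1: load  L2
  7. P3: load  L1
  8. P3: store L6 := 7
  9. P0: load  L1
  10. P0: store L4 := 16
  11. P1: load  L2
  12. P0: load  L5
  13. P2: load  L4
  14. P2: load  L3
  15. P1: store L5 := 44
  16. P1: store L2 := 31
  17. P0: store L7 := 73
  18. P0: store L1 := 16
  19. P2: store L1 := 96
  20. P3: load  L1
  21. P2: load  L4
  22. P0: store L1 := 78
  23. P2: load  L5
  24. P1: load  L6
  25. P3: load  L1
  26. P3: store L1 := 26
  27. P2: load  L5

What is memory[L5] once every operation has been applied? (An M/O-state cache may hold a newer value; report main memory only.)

memory[L5] = 44

step 1: P0: store L1 := 2  ⟶  MIII  (L1)  txn=BusRdX  M[L1]=20
step 2: P2: load  L5  ⟶  IISI  (L5)  txn=BusRd  M[L5]=80
step 3: P0: load  L5  ⟶  SISI  (L5)  txn=BusRd  M[L5]=80
step 4: P2: load  L4  ⟶  IISI  (L4)  txn=BusRd  M[L4]=90
step 5: P3: load  L6  ⟶  IIIS  (L6)  txn=BusRd  M[L6]=80
step 6: P1: load  L2  ⟶  ISII  (L2)  txn=BusRd  M[L2]=60
step 7: P3: load  L1  ⟶  SIIS  (L1)  txn=BusRd+Flush  M[L1]=2
step 8: P3: store L6 := 7  ⟶  IIIM  (L6)  txn=BusRdX  M[L6]=80
step 9: P0: load  L1  ⟶  SIIS  (L1)  txn=∅  M[L1]=2
step 10: P0: store L4 := 16  ⟶  MIII  (L4)  txn=BusRdX  M[L4]=90
step 11: P1: load  L2  ⟶  ISII  (L2)  txn=∅  M[L2]=60
step 12: P0: load  L5  ⟶  SISI  (L5)  txn=∅  M[L5]=80
step 13: P2: load  L4  ⟶  SISI  (L4)  txn=BusRd+Flush  M[L4]=16
step 14: P2: load  L3  ⟶  IISI  (L3)  txn=BusRd  M[L3]=10
step 15: P1: store L5 := 44  ⟶  IMII  (L5)  txn=BusRdX  M[L5]=80
step 16: P1: store L2 := 31  ⟶  IMII  (L2)  txn=BusRdX  M[L2]=60
step 17: P0: store L7 := 73  ⟶  MIII  (L7)  txn=BusRdX  M[L7]=90
step 18: P0: store L1 := 16  ⟶  MIII  (L1)  txn=BusRdX  M[L1]=2
step 19: P2: store L1 := 96  ⟶  IIMI  (L1)  txn=BusRdX+Flush  M[L1]=16
step 20: P3: load  L1  ⟶  IISS  (L1)  txn=BusRd+Flush  M[L1]=96
step 21: P2: load  L4  ⟶  SISI  (L4)  txn=∅  M[L4]=16
step 22: P0: store L1 := 78  ⟶  MIII  (L1)  txn=BusRdX  M[L1]=96
step 23: P2: load  L5  ⟶  ISSI  (L5)  txn=BusRd+Flush  M[L5]=44
step 24: P1: load  L6  ⟶  ISIS  (L6)  txn=BusRd+Flush  M[L6]=7
step 25: P3: load  L1  ⟶  SIIS  (L1)  txn=BusRd+Flush  M[L1]=78
step 26: P3: store L1 := 26  ⟶  IIIM  (L1)  txn=BusRdX  M[L1]=78
step 27: P2: load  L5  ⟶  ISSI  (L5)  txn=∅  M[L5]=44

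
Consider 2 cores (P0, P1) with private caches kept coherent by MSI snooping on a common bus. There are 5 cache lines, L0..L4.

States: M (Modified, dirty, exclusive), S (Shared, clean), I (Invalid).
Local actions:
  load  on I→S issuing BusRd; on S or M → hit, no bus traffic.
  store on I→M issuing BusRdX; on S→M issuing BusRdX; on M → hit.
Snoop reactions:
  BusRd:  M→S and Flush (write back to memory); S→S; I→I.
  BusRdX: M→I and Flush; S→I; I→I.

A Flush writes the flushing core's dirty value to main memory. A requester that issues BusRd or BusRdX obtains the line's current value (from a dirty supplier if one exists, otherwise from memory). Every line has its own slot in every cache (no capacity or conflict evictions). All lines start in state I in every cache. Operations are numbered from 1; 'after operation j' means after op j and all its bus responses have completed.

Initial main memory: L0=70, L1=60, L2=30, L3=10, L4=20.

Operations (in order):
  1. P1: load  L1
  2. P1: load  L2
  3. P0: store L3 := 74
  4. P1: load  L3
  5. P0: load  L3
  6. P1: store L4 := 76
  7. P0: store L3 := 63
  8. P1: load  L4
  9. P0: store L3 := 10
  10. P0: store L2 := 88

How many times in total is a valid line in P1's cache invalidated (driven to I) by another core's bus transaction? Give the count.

1. P1: load  L1  bus=[BusRd]  L1: P0=I P1=S  mem[L1]=60
2. P1: load  L2  bus=[BusRd]  L2: P0=I P1=S  mem[L2]=30
3. P0: store L3 := 74  bus=[BusRdX]  L3: P0=M P1=I  mem[L3]=10
4. P1: load  L3  bus=[BusRd,Flush]  L3: P0=S P1=S  mem[L3]=74
5. P0: load  L3  bus=[-]  L3: P0=S P1=S  mem[L3]=74
6. P1: store L4 := 76  bus=[BusRdX]  L4: P0=I P1=M  mem[L4]=20
7. P0: store L3 := 63  bus=[BusRdX]  L3: P0=M P1=I  mem[L3]=74
8. P1: load  L4  bus=[-]  L4: P0=I P1=M  mem[L4]=20
9. P0: store L3 := 10  bus=[-]  L3: P0=M P1=I  mem[L3]=74
10. P0: store L2 := 88  bus=[BusRdX]  L2: P0=M P1=I  mem[L2]=30

invalidations = 2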